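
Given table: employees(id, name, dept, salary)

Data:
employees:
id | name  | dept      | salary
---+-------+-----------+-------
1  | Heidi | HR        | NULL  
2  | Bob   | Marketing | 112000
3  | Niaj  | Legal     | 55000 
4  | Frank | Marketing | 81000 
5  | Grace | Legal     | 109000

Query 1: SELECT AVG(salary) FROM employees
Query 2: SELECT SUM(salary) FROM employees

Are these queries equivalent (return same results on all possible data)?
No, not equivalent

Query 1 returns: [(89250.0,)]
Query 2 returns: [(357000,)]

Reason: AVG vs SUM give different aggregate values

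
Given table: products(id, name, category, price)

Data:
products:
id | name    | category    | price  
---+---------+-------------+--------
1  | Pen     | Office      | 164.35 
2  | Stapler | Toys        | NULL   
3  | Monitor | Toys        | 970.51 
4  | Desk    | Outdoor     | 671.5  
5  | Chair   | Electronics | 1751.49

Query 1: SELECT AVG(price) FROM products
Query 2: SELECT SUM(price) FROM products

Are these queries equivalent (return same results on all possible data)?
No, not equivalent

Query 1 returns: [(889.4625,)]
Query 2 returns: [(3557.85,)]

Reason: AVG vs SUM give different aggregate values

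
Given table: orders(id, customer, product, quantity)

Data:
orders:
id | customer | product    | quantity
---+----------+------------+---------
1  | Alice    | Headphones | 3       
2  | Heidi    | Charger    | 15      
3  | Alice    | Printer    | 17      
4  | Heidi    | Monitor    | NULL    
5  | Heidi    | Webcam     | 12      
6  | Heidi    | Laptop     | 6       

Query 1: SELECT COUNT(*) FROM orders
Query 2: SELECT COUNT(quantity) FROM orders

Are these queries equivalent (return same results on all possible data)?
No, not equivalent

Query 1 returns: [(6,)]
Query 2 returns: [(5,)]

Reason: COUNT(*) includes NULLs, COUNT(column) excludes them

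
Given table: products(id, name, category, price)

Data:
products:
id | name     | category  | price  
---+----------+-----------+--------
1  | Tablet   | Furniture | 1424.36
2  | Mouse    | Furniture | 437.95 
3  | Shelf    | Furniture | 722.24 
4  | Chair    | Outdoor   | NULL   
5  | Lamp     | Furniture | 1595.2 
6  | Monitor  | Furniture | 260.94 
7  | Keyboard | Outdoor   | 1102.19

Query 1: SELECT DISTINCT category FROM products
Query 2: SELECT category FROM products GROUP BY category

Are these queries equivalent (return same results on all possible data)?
Yes, equivalent

Both queries return: [('Furniture',), ('Outdoor',)]

Reason: Both get unique categorys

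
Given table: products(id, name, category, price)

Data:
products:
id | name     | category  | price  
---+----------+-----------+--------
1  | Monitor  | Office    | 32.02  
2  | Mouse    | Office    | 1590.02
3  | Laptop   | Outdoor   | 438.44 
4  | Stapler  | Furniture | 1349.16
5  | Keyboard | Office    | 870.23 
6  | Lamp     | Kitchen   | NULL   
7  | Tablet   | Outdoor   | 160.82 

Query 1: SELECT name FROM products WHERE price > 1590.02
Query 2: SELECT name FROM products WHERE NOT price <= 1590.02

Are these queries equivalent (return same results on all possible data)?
Yes, equivalent

Both queries return: []

Reason: Both filter price > 1590.02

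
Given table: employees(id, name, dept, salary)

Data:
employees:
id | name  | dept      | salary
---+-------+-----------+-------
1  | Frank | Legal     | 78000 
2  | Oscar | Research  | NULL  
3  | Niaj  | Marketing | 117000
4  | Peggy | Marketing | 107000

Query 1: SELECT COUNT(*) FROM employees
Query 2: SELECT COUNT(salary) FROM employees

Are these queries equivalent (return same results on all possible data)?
No, not equivalent

Query 1 returns: [(4,)]
Query 2 returns: [(3,)]

Reason: COUNT(*) includes NULLs, COUNT(column) excludes them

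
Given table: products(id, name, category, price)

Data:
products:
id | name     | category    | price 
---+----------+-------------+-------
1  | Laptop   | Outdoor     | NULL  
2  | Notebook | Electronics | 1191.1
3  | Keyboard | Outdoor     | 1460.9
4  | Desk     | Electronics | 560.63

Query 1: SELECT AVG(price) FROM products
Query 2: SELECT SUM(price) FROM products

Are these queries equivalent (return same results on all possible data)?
No, not equivalent

Query 1 returns: [(1070.8766666666668,)]
Query 2 returns: [(3212.63,)]

Reason: AVG vs SUM give different aggregate values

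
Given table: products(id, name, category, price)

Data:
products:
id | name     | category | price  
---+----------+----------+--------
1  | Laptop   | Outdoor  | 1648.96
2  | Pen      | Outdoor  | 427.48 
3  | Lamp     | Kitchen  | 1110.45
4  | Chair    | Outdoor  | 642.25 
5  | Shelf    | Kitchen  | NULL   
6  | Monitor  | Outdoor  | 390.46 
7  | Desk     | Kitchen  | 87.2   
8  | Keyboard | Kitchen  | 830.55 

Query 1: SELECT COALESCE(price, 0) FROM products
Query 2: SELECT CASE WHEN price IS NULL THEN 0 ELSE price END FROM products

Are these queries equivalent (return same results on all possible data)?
Yes, equivalent

Both queries return: [(0,), (87.2,), (390.46,), (427.48,), (642.25,), (830.55,), (1110.45,), (1648.96,)]

Reason: COALESCE vs CASE for NULL handling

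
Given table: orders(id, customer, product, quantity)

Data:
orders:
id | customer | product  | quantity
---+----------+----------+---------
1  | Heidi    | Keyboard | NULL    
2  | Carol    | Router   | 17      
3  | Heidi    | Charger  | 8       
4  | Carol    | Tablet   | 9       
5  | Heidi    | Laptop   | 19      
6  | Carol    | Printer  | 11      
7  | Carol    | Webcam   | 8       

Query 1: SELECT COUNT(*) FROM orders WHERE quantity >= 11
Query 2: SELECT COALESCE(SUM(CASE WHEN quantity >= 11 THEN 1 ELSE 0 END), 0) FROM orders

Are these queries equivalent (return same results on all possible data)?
Yes, equivalent

Both queries return: [(3,)]

Reason: COUNT with WHERE vs conditional SUM (COALESCE handles empty-table NULL)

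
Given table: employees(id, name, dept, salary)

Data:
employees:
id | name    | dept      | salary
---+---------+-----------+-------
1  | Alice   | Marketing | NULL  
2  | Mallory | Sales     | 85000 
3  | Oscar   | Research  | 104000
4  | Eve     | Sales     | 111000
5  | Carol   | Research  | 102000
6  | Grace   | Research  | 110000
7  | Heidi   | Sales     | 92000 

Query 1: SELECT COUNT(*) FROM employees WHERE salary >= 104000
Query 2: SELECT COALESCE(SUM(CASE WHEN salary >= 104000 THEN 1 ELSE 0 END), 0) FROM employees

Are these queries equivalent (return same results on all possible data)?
Yes, equivalent

Both queries return: [(3,)]

Reason: COUNT with WHERE vs conditional SUM (COALESCE handles empty-table NULL)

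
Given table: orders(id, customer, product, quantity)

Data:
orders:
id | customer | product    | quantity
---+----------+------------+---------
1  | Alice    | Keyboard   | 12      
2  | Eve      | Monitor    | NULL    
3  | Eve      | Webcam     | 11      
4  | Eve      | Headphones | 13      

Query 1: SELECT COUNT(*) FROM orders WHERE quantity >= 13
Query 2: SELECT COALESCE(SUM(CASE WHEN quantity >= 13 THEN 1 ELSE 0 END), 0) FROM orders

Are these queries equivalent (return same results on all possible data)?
Yes, equivalent

Both queries return: [(1,)]

Reason: COUNT with WHERE vs conditional SUM (COALESCE handles empty-table NULL)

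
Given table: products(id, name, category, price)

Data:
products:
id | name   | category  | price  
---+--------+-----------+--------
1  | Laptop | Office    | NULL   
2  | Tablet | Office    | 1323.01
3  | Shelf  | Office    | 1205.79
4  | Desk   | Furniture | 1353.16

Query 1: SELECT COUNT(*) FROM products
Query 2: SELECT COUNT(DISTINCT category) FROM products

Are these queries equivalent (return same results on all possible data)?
No, not equivalent

Query 1 returns: [(4,)]
Query 2 returns: [(2,)]

Reason: COUNT(*) counts rows, COUNT(DISTINCT category) counts unique categorys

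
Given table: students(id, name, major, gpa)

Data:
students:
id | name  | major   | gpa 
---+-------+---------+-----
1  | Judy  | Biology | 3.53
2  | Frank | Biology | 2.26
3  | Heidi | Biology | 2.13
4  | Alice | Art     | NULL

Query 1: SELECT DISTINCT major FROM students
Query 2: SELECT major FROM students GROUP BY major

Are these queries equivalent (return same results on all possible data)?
Yes, equivalent

Both queries return: [('Art',), ('Biology',)]

Reason: Both get unique majors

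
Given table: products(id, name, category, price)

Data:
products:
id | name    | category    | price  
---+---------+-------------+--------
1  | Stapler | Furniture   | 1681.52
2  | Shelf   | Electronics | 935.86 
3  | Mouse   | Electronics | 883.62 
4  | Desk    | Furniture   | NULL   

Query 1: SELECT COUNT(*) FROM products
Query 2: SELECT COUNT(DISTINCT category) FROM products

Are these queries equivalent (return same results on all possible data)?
No, not equivalent

Query 1 returns: [(4,)]
Query 2 returns: [(2,)]

Reason: COUNT(*) counts rows, COUNT(DISTINCT category) counts unique categorys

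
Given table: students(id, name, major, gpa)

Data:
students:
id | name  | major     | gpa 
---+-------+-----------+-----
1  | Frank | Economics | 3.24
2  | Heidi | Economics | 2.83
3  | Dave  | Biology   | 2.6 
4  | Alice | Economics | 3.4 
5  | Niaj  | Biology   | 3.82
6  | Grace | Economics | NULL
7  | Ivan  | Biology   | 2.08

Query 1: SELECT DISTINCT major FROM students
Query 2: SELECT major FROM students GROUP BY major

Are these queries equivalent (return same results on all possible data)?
Yes, equivalent

Both queries return: [('Biology',), ('Economics',)]

Reason: Both get unique majors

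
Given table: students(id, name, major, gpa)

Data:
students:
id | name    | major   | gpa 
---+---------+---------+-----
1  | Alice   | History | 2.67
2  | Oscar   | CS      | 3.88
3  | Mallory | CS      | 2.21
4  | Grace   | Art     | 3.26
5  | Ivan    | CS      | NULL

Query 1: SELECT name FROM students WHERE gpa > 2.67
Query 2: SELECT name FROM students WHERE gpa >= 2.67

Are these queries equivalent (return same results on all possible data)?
No, not equivalent

Query 1 returns: [('Oscar',), ('Grace',)]
Query 2 returns: [('Alice',), ('Oscar',), ('Grace',)]

Reason: > vs >= gives different results when gpa = 2.67 exists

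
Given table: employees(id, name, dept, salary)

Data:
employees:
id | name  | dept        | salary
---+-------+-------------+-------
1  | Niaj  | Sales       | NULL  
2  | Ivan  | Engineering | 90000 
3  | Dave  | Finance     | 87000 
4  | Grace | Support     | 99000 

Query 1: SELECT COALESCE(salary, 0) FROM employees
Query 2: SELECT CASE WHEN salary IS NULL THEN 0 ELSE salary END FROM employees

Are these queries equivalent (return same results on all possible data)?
Yes, equivalent

Both queries return: [(0,), (87000,), (90000,), (99000,)]

Reason: COALESCE vs CASE for NULL handling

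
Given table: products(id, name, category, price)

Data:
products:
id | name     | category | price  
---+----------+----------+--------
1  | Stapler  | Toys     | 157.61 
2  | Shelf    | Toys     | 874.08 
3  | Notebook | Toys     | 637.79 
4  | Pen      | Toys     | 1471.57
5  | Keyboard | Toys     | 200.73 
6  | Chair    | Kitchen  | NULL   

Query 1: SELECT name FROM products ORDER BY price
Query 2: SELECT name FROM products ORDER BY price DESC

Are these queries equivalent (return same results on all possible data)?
No, not equivalent

Query 1 returns: [('Chair',), ('Stapler',), ('Keyboard',), ('Notebook',), ('Shelf',), ('Pen',)]
Query 2 returns: [('Pen',), ('Shelf',), ('Notebook',), ('Keyboard',), ('Stapler',), ('Chair',)]

Reason: ASC vs DESC gives opposite ordering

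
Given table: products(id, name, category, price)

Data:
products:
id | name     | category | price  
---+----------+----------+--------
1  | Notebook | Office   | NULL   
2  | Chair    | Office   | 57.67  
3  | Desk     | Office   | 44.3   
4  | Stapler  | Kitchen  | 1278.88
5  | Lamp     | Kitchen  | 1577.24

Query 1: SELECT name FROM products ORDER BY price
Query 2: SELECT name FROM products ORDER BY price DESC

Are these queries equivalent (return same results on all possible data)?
No, not equivalent

Query 1 returns: [('Notebook',), ('Desk',), ('Chair',), ('Stapler',), ('Lamp',)]
Query 2 returns: [('Lamp',), ('Stapler',), ('Chair',), ('Desk',), ('Notebook',)]

Reason: ASC vs DESC gives opposite ordering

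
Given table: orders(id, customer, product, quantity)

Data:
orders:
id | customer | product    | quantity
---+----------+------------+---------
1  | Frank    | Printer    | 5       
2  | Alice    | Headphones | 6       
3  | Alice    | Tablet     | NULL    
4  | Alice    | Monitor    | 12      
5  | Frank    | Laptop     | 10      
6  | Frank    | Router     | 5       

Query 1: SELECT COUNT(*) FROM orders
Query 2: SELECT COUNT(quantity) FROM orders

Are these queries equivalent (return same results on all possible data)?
No, not equivalent

Query 1 returns: [(6,)]
Query 2 returns: [(5,)]

Reason: COUNT(*) includes NULLs, COUNT(column) excludes them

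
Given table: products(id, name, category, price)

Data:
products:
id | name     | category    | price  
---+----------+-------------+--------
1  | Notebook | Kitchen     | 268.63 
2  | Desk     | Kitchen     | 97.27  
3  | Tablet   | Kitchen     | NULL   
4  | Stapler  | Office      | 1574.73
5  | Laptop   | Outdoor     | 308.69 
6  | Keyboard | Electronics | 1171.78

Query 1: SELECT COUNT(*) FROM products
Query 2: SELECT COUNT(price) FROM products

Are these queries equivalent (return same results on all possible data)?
No, not equivalent

Query 1 returns: [(6,)]
Query 2 returns: [(5,)]

Reason: COUNT(*) includes NULLs, COUNT(column) excludes them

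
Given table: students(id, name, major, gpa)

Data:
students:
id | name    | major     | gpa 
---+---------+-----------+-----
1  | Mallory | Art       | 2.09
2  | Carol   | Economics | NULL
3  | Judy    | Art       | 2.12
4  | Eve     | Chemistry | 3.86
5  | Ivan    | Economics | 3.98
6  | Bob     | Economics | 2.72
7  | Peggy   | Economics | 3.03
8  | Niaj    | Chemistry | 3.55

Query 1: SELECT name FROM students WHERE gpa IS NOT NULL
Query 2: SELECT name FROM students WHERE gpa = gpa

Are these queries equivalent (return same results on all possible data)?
Yes, equivalent

Both queries return: [('Bob',), ('Eve',), ('Ivan',), ('Judy',), ('Mallory',), ('Niaj',), ('Peggy',)]

Reason: IS NOT NULL vs self-equality (both exclude NULLs)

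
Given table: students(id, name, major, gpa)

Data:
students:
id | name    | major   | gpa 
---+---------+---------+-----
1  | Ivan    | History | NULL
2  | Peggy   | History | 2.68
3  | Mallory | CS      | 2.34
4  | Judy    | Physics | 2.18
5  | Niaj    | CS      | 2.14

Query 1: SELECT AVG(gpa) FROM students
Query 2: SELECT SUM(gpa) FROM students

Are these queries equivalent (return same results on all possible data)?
No, not equivalent

Query 1 returns: [(2.335,)]
Query 2 returns: [(9.34,)]

Reason: AVG vs SUM give different aggregate values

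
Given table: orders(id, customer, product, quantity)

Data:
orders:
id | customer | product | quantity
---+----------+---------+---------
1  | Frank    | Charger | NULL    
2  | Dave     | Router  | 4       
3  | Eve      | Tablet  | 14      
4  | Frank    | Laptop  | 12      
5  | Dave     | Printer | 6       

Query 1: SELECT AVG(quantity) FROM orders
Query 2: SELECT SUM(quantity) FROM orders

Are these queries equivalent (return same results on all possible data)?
No, not equivalent

Query 1 returns: [(9.0,)]
Query 2 returns: [(36,)]

Reason: AVG vs SUM give different aggregate values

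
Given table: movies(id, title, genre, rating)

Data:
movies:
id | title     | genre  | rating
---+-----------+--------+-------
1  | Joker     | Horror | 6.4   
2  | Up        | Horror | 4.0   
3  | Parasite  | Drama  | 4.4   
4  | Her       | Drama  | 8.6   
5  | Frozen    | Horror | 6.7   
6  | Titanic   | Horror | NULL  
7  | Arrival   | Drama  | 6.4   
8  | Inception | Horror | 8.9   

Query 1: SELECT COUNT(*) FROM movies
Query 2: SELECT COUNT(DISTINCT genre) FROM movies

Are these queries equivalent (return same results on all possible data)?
No, not equivalent

Query 1 returns: [(8,)]
Query 2 returns: [(2,)]

Reason: COUNT(*) counts rows, COUNT(DISTINCT genre) counts unique genres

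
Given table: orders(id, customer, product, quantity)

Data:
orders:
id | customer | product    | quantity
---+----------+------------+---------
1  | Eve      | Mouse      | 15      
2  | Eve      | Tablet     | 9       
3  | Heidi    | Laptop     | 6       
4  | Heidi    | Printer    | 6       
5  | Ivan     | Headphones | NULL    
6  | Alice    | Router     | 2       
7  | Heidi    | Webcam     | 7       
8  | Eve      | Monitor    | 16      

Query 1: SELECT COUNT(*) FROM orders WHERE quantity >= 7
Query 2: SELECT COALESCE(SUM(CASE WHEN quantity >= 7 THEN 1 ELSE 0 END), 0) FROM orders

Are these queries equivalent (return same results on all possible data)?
Yes, equivalent

Both queries return: [(4,)]

Reason: COUNT with WHERE vs conditional SUM (COALESCE handles empty-table NULL)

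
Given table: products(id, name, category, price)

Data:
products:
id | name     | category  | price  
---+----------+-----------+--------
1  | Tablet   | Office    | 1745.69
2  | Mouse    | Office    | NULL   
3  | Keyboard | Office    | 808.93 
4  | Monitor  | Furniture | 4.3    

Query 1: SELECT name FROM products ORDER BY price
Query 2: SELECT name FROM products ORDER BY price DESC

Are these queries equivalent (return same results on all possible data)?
No, not equivalent

Query 1 returns: [('Mouse',), ('Monitor',), ('Keyboard',), ('Tablet',)]
Query 2 returns: [('Tablet',), ('Keyboard',), ('Monitor',), ('Mouse',)]

Reason: ASC vs DESC gives opposite ordering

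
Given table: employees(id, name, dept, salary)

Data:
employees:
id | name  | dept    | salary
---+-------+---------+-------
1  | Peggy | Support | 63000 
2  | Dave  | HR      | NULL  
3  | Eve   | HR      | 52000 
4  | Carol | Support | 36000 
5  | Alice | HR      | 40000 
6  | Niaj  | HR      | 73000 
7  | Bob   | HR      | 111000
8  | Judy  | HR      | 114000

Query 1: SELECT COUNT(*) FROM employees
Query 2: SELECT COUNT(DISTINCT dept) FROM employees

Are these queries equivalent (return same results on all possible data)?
No, not equivalent

Query 1 returns: [(8,)]
Query 2 returns: [(2,)]

Reason: COUNT(*) counts rows, COUNT(DISTINCT dept) counts unique depts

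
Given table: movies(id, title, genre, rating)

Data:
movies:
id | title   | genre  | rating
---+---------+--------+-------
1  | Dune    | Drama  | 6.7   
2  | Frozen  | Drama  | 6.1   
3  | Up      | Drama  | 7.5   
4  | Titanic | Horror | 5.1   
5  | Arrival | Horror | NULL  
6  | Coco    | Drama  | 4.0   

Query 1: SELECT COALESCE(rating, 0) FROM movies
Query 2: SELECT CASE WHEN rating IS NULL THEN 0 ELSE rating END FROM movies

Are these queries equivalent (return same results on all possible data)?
Yes, equivalent

Both queries return: [(0,), (4.0,), (5.1,), (6.1,), (6.7,), (7.5,)]

Reason: COALESCE vs CASE for NULL handling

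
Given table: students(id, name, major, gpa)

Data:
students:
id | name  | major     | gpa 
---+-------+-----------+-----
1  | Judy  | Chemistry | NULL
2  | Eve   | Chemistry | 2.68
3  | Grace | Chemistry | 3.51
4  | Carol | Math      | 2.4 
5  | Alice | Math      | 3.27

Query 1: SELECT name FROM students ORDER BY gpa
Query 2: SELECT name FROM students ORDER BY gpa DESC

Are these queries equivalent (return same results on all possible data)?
No, not equivalent

Query 1 returns: [('Judy',), ('Carol',), ('Eve',), ('Alice',), ('Grace',)]
Query 2 returns: [('Grace',), ('Alice',), ('Eve',), ('Carol',), ('Judy',)]

Reason: ASC vs DESC gives opposite ordering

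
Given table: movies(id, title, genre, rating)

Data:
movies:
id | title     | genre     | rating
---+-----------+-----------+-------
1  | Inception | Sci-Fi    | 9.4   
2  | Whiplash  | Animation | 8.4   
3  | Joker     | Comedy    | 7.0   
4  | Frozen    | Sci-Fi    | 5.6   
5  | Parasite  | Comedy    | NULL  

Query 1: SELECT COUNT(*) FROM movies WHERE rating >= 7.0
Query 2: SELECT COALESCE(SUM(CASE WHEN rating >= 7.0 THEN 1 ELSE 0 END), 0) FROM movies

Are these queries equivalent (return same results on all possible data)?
Yes, equivalent

Both queries return: [(3,)]

Reason: COUNT with WHERE vs conditional SUM (COALESCE handles empty-table NULL)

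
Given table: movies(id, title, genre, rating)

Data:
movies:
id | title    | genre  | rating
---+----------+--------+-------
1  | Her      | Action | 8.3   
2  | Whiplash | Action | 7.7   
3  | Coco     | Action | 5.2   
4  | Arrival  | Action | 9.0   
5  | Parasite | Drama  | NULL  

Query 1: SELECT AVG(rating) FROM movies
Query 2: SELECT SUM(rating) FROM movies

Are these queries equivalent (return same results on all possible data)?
No, not equivalent

Query 1 returns: [(7.550000000000001,)]
Query 2 returns: [(30.200000000000003,)]

Reason: AVG vs SUM give different aggregate values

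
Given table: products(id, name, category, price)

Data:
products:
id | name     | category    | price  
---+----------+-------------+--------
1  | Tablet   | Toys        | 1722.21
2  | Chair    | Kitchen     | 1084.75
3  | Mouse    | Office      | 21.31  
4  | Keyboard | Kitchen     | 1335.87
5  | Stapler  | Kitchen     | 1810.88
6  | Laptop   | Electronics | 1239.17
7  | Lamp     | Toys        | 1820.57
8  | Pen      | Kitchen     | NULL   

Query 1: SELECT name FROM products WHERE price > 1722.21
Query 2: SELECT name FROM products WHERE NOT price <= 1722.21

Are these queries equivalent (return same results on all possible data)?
Yes, equivalent

Both queries return: [('Lamp',), ('Stapler',)]

Reason: Both filter price > 1722.21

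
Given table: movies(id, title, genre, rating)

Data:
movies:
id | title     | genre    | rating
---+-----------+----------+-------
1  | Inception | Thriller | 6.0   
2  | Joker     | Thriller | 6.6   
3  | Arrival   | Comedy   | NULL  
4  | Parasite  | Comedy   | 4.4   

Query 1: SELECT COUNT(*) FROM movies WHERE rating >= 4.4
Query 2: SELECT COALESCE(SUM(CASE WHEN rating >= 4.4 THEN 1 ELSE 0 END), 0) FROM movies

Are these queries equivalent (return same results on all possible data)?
Yes, equivalent

Both queries return: [(3,)]

Reason: COUNT with WHERE vs conditional SUM (COALESCE handles empty-table NULL)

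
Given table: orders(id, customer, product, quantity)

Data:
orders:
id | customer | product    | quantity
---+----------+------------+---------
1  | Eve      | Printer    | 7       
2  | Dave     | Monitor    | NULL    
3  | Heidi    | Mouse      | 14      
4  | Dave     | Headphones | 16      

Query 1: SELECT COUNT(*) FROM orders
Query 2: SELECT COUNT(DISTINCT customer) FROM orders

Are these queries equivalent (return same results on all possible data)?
No, not equivalent

Query 1 returns: [(4,)]
Query 2 returns: [(3,)]

Reason: COUNT(*) counts rows, COUNT(DISTINCT customer) counts unique customers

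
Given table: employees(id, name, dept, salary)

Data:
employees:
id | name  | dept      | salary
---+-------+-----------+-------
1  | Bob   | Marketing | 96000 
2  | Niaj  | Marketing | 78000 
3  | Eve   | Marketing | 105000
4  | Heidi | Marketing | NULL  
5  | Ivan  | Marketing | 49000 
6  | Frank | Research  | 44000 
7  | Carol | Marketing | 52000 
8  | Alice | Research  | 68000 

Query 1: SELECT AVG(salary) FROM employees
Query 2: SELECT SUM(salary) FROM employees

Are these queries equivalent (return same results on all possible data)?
No, not equivalent

Query 1 returns: [(70285.71428571429,)]
Query 2 returns: [(492000,)]

Reason: AVG vs SUM give different aggregate values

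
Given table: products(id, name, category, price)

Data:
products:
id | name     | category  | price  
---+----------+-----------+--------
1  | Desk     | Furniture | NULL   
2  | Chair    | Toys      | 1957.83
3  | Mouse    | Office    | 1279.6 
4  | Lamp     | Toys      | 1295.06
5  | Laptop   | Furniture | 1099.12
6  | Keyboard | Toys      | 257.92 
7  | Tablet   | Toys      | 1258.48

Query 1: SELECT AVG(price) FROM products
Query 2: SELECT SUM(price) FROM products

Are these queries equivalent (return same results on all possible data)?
No, not equivalent

Query 1 returns: [(1191.3349999999998,)]
Query 2 returns: [(7148.009999999999,)]

Reason: AVG vs SUM give different aggregate values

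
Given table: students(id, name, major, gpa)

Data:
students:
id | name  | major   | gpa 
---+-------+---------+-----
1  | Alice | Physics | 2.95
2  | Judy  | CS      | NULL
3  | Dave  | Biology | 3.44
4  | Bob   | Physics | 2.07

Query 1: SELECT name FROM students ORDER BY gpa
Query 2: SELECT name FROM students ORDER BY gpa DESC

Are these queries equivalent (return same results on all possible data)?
No, not equivalent

Query 1 returns: [('Judy',), ('Bob',), ('Alice',), ('Dave',)]
Query 2 returns: [('Dave',), ('Alice',), ('Bob',), ('Judy',)]

Reason: ASC vs DESC gives opposite ordering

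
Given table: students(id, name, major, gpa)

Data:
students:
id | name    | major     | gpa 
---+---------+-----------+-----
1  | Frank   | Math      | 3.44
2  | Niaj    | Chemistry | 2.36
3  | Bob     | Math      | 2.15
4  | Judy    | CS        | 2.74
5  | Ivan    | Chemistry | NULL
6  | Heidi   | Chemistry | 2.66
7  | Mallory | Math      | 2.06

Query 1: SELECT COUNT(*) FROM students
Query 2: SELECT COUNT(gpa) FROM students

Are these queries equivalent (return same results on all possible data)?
No, not equivalent

Query 1 returns: [(7,)]
Query 2 returns: [(6,)]

Reason: COUNT(*) includes NULLs, COUNT(column) excludes them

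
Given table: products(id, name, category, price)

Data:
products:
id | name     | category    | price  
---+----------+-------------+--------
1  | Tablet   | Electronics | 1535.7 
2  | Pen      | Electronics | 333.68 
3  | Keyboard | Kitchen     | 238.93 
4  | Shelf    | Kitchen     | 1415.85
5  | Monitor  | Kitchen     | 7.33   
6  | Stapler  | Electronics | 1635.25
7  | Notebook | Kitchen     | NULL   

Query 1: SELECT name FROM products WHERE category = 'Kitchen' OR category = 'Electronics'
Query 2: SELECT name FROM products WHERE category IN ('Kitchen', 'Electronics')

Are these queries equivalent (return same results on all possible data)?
Yes, equivalent

Both queries return: [('Keyboard',), ('Monitor',), ('Notebook',), ('Pen',), ('Shelf',), ('Stapler',), ('Tablet',)]

Reason: OR vs IN are equivalent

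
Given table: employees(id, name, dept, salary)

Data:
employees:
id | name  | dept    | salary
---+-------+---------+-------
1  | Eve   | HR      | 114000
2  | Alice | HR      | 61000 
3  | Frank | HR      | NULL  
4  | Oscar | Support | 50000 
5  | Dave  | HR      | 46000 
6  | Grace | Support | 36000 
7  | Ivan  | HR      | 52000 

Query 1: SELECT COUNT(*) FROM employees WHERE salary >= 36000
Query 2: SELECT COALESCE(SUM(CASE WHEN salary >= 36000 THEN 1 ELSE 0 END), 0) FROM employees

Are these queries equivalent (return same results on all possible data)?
Yes, equivalent

Both queries return: [(6,)]

Reason: COUNT with WHERE vs conditional SUM (COALESCE handles empty-table NULL)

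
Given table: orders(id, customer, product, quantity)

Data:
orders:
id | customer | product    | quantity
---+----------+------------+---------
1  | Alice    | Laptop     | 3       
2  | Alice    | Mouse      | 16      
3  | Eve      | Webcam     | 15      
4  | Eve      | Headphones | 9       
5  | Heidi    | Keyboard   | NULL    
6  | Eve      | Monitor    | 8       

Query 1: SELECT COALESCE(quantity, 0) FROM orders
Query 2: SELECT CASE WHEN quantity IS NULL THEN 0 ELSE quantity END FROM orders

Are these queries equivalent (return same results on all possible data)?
Yes, equivalent

Both queries return: [(0,), (3,), (8,), (9,), (15,), (16,)]

Reason: COALESCE vs CASE for NULL handling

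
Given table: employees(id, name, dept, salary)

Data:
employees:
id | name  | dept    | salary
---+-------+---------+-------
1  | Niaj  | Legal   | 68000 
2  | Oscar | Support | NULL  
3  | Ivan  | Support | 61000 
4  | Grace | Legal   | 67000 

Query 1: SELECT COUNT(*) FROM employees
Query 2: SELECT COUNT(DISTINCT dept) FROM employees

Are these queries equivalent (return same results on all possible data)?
No, not equivalent

Query 1 returns: [(4,)]
Query 2 returns: [(2,)]

Reason: COUNT(*) counts rows, COUNT(DISTINCT dept) counts unique depts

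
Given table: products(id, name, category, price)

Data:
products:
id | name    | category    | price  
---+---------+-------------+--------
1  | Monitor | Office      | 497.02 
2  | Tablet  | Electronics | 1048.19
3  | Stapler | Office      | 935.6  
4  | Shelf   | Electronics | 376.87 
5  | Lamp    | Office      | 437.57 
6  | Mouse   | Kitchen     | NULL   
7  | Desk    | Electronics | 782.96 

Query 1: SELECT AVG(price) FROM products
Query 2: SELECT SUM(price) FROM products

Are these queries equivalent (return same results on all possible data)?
No, not equivalent

Query 1 returns: [(679.7016666666667,)]
Query 2 returns: [(4078.21,)]

Reason: AVG vs SUM give different aggregate values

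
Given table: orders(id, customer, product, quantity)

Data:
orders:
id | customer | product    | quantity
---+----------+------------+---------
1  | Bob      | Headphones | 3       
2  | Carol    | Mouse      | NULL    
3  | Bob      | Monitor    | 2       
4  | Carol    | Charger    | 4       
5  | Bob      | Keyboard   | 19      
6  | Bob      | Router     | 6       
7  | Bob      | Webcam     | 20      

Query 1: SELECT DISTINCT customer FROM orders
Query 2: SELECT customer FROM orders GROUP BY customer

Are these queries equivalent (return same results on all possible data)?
Yes, equivalent

Both queries return: [('Bob',), ('Carol',)]

Reason: Both get unique customers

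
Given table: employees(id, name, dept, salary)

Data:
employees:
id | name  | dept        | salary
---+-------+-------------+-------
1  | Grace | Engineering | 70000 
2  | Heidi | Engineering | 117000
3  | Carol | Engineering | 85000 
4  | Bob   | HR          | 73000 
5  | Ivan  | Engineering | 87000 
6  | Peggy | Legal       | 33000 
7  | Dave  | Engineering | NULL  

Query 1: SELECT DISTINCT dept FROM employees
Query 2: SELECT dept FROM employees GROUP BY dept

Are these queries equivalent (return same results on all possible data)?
Yes, equivalent

Both queries return: [('Engineering',), ('HR',), ('Legal',)]

Reason: Both get unique depts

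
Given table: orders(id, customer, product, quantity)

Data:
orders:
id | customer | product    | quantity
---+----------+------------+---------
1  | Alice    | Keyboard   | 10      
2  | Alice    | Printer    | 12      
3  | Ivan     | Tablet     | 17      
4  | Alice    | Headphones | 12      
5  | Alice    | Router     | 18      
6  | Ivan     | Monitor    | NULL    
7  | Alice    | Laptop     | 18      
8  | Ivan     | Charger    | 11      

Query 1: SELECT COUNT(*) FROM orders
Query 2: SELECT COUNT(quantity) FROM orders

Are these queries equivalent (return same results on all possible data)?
No, not equivalent

Query 1 returns: [(8,)]
Query 2 returns: [(7,)]

Reason: COUNT(*) includes NULLs, COUNT(column) excludes them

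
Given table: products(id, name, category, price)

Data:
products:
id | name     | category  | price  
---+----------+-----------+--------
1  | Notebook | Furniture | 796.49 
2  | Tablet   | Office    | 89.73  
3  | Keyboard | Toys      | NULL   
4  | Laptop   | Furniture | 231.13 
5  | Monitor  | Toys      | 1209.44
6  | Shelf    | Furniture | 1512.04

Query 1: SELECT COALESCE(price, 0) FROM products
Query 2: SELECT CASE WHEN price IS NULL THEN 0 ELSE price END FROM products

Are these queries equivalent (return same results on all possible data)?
Yes, equivalent

Both queries return: [(0,), (89.73,), (231.13,), (796.49,), (1209.44,), (1512.04,)]

Reason: COALESCE vs CASE for NULL handling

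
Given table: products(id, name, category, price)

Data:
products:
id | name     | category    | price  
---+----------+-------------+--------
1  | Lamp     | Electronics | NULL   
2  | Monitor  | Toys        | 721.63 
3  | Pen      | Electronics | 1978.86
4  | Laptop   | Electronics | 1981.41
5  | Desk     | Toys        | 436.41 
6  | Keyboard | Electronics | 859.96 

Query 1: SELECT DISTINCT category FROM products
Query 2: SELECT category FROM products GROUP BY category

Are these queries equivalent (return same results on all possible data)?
Yes, equivalent

Both queries return: [('Electronics',), ('Toys',)]

Reason: Both get unique categorys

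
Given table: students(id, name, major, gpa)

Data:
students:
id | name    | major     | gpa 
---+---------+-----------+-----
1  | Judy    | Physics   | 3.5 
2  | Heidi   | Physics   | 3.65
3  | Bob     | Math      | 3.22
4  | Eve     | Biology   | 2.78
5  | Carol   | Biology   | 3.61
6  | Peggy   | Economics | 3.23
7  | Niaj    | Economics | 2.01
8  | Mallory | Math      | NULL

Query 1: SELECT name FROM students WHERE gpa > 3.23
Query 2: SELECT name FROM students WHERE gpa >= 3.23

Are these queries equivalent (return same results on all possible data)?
No, not equivalent

Query 1 returns: [('Judy',), ('Heidi',), ('Carol',)]
Query 2 returns: [('Judy',), ('Heidi',), ('Carol',), ('Peggy',)]

Reason: > vs >= gives different results when gpa = 3.23 exists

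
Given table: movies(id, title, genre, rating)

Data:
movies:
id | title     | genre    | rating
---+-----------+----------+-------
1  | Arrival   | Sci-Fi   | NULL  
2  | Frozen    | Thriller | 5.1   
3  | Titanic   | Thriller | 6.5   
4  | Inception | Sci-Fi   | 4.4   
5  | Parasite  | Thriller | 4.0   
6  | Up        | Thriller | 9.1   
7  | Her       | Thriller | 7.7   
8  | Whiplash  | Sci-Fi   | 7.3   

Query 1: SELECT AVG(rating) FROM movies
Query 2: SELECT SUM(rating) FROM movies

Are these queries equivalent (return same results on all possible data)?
No, not equivalent

Query 1 returns: [(6.3,)]
Query 2 returns: [(44.1,)]

Reason: AVG vs SUM give different aggregate values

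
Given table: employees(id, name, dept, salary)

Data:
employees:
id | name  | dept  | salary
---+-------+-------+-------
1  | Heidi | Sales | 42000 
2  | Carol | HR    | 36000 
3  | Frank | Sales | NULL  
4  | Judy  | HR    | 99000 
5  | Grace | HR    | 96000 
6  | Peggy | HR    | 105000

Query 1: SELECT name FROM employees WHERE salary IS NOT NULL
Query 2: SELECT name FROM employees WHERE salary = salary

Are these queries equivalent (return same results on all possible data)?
Yes, equivalent

Both queries return: [('Carol',), ('Grace',), ('Heidi',), ('Judy',), ('Peggy',)]

Reason: IS NOT NULL vs self-equality (both exclude NULLs)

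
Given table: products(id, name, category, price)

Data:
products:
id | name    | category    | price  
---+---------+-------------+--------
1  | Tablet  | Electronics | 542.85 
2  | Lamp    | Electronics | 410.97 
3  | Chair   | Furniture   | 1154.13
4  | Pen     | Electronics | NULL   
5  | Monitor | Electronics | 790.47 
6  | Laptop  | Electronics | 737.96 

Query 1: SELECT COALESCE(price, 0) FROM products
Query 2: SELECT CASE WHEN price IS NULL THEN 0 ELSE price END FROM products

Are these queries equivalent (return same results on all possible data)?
Yes, equivalent

Both queries return: [(0,), (410.97,), (542.85,), (737.96,), (790.47,), (1154.13,)]

Reason: COALESCE vs CASE for NULL handling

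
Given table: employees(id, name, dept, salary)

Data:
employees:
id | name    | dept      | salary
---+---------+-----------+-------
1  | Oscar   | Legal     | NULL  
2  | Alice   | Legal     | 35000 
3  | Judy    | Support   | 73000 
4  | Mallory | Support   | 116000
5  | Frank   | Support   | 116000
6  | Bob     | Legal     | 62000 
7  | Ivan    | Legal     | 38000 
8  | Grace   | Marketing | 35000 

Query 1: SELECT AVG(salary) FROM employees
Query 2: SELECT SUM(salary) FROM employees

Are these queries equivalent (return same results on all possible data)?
No, not equivalent

Query 1 returns: [(67857.14285714286,)]
Query 2 returns: [(475000,)]

Reason: AVG vs SUM give different aggregate values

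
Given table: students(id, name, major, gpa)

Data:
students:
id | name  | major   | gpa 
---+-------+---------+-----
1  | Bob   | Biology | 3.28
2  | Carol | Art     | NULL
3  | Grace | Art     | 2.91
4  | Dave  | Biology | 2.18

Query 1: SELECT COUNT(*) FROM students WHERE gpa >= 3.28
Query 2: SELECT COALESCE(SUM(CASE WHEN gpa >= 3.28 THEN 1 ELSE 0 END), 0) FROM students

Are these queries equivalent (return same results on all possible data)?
Yes, equivalent

Both queries return: [(1,)]

Reason: COUNT with WHERE vs conditional SUM (COALESCE handles empty-table NULL)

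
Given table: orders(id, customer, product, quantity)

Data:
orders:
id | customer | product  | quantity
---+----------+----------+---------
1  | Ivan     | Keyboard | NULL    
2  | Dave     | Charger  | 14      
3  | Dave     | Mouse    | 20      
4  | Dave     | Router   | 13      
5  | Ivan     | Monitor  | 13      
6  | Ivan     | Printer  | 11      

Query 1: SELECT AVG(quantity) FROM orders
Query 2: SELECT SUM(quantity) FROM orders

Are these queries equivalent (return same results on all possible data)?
No, not equivalent

Query 1 returns: [(14.2,)]
Query 2 returns: [(71,)]

Reason: AVG vs SUM give different aggregate values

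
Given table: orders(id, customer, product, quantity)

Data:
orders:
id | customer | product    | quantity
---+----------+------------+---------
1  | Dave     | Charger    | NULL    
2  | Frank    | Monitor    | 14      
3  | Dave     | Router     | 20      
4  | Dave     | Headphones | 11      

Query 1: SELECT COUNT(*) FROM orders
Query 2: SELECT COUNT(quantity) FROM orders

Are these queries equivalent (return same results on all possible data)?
No, not equivalent

Query 1 returns: [(4,)]
Query 2 returns: [(3,)]

Reason: COUNT(*) includes NULLs, COUNT(column) excludes them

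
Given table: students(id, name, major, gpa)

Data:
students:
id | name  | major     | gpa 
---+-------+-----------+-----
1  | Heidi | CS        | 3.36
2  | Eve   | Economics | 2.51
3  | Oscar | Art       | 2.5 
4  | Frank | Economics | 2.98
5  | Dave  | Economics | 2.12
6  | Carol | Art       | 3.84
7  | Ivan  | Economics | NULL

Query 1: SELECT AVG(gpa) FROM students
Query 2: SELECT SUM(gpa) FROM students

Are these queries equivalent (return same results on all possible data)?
No, not equivalent

Query 1 returns: [(2.885,)]
Query 2 returns: [(17.31,)]

Reason: AVG vs SUM give different aggregate values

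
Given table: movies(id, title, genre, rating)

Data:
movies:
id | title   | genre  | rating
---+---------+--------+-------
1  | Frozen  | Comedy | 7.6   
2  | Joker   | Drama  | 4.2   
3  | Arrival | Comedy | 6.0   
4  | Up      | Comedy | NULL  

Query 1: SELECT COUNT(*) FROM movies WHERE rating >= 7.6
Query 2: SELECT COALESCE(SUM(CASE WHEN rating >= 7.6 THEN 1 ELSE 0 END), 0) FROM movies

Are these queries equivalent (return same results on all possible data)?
Yes, equivalent

Both queries return: [(1,)]

Reason: COUNT with WHERE vs conditional SUM (COALESCE handles empty-table NULL)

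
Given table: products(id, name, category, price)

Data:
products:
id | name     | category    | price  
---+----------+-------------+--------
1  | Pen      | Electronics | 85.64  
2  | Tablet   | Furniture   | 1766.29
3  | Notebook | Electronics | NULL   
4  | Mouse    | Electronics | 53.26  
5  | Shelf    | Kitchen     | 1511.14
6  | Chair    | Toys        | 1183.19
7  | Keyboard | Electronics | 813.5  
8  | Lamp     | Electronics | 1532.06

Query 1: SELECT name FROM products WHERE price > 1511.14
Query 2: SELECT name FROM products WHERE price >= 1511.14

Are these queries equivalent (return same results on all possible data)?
No, not equivalent

Query 1 returns: [('Tablet',), ('Lamp',)]
Query 2 returns: [('Tablet',), ('Shelf',), ('Lamp',)]

Reason: > vs >= gives different results when price = 1511.14 exists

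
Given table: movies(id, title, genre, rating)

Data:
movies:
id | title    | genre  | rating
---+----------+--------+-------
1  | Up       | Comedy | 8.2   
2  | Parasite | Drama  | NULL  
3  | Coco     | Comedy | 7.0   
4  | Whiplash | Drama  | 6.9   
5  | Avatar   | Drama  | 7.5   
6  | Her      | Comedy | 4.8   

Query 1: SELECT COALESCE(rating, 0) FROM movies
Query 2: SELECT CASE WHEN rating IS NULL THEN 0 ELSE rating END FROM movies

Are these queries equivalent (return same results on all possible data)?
Yes, equivalent

Both queries return: [(0,), (4.8,), (6.9,), (7.0,), (7.5,), (8.2,)]

Reason: COALESCE vs CASE for NULL handling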